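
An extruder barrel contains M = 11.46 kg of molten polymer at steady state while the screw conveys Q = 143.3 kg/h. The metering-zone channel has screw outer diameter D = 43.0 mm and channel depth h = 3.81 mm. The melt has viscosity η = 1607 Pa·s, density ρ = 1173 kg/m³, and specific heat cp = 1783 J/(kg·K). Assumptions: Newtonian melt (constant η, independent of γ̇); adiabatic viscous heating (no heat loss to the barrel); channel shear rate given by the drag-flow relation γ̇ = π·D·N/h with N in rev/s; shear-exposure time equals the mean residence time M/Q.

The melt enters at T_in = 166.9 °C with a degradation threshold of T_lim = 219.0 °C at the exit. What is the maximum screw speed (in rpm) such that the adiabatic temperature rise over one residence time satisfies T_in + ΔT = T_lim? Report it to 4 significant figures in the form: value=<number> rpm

Q_s = Q / 3600 = 143.3 / 3600 = 0.0398056 kg/s
t_res = M / Q_s = 11.46 / 0.0398056 = 287.9 s
Convert to metres: D = 0.043 m, h = 0.00381 m
ΔT_a = T_lim − T_in = 219.0 °C − 166.9 °C = 52.1 K
γ̇_max² = ΔT_a·ρ·cp/(η·t_res) = 52.1·1173·1783/(1607·287.9) = 235.521 s⁻²
Take the square root: γ̇_max = √(235.521) = 15.3467 s⁻¹
Solve γ̇ = πDN/h for N: N_max = γ̇_max·h/(π·D) = 15.3467 × 0.00381 / (π × 0.043) = 0.432834 rev/s = 25.9701 rpm

value=25.97 rpm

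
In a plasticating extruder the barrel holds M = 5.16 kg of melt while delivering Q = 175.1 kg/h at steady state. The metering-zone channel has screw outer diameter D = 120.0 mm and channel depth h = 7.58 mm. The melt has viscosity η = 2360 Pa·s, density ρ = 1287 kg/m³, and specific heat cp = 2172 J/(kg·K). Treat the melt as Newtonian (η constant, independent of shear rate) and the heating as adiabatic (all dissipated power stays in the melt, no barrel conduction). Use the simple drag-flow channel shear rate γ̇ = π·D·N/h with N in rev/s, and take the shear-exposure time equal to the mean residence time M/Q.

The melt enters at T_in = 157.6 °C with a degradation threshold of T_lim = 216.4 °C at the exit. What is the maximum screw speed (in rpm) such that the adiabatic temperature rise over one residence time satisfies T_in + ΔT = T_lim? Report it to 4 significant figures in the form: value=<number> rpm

Throughput in SI: Q_s = 175.1 kg/h ÷ 3600 s/h = 0.0486389 kg/s
Mean residence time: t_res = M/Q_s = 5.16 kg / 0.0486389 kg/s = 106.088 s
Geometry in SI: D = 120.0 mm → 0.12 m, h = 7.58 mm → 0.00758 m
ΔT_a = T_lim − T_in = 216.4 − 157.6 = 58.8 K
γ̇_max² = ΔT_a·ρ·cp/(η·t_res) = 58.8·1287·2172/(2360·106.088) = 656.504 s⁻²
γ̇_max = sqrt(656.504) = 25.6223 s⁻¹
N_max = γ̇_max·h / (π·D) = 25.6223 · 0.00758 / (π · 0.12) = 0.515178 rev/s = 30.9107 rpm

value=30.91 rpm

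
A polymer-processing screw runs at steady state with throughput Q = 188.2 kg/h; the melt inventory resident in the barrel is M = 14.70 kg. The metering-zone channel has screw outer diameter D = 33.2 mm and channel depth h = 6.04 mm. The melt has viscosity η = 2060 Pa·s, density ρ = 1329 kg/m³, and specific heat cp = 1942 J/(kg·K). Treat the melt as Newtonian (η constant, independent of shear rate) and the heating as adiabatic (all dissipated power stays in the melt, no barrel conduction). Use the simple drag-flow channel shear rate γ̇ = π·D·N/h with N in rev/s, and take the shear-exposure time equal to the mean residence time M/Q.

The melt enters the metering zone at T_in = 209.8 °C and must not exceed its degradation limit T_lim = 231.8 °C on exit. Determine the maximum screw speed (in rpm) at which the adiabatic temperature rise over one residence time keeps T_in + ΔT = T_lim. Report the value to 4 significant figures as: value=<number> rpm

Q_s = Q / 3600 = 188.2 / 3600 = 0.0522778 kg/s
Mean residence time: t_res = M/Q_s = 14.70 kg / 0.0522778 kg/s = 281.19 s
Convert to metres: D = 0.0332 m, h = 0.00604 m
Allowable rise: ΔT_a = T_lim − T_in = 231.8 − 209.8 = 22 K
γ̇_max² = ΔT_a·ρ·cp/(η·t_res) = 22·1329·1942/(2060·281.19) = 98.0233 s⁻²
γ̇_max = sqrt(98.0233) = 9.90067 s⁻¹
N_max = γ̇_max·h / (π·D) = 9.90067 · 0.00604 / (π · 0.0332) = 0.573342 rev/s = 34.4005 rpm

value=34.40 rpm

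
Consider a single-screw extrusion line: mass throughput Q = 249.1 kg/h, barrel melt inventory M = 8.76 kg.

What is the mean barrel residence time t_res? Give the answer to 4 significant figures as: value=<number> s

Convert throughput: Q = 249.1 kg/h = 249.1/3600 = 0.0691944 kg/s
t_res = M / Q_s = 8.76 / 0.0691944 = 126.6 s

value=126.6 s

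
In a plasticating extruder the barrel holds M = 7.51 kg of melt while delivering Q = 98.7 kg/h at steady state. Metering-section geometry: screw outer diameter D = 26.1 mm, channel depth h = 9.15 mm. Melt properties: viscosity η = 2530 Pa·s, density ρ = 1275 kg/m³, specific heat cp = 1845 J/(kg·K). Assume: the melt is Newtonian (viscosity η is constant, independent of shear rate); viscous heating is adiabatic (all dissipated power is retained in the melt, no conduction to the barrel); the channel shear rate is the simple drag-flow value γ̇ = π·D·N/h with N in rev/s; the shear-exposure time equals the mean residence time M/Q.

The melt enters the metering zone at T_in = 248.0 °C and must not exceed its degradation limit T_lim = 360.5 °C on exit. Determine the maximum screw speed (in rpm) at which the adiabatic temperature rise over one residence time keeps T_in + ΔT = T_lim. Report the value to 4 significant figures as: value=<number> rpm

Convert throughput: Q = 98.7 kg/h = 98.7/3600 = 0.0274167 kg/s
t_res = M / Q_s = 7.51 / 0.0274167 = 273.921 s
D = 26.1 mm = 0.0261 m;  h = 9.15 mm = 0.00915 m
Allowable rise: ΔT_a = T_lim − T_in = 360.5 − 248.0 = 112.5 K
γ̇_max² = ΔT_a·ρ·cp/(η·t_res) = 112.5·1275·1845/(2530·273.921) = 381.868 s⁻²
γ̇_max = √381.868 = 19.5414 s⁻¹
Solve γ̇ = πDN/h for N: N_max = γ̇_max·h/(π·D) = 19.5414 × 0.00915 / (π × 0.0261) = 2.18066 rev/s = 130.839 rpm

value=130.8 rpm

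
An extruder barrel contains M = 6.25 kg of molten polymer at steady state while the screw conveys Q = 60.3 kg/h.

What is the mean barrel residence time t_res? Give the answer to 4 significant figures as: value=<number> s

value=373.1 s

Convert throughput: Q = 60.3 kg/h = 60.3/3600 = 0.01675 kg/s
t_res = M / Q_s = 6.25 ÷ 0.01675 = 373.134 s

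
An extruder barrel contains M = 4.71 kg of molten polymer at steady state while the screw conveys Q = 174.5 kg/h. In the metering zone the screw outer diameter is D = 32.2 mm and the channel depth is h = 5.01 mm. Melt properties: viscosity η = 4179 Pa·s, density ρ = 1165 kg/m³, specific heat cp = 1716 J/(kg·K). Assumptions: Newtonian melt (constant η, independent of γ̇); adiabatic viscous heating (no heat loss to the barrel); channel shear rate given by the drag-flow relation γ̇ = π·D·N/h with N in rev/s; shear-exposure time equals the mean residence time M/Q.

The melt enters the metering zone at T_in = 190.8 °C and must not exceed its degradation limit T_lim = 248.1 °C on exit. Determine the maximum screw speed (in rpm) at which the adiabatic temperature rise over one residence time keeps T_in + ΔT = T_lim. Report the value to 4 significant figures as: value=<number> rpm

Throughput in SI: Q_s = 174.5 kg/h ÷ 3600 s/h = 0.0484722 kg/s
t_res = M / Q_s = 4.71 ÷ 0.0484722 = 97.1691 s
Geometry in SI: D = 32.2 mm → 0.0322 m, h = 5.01 mm → 0.00501 m
Allowable rise: ΔT_a = T_lim − T_in = 248.1 − 190.8 = 57.3 K
Invert ΔT = ηγ̇²t_res/(ρcp) for γ̇: γ̇_max² = ΔT_a ρ cp / (η t_res) = 57.3·1165·1716 / (4179·97.1691) = 282.096 s⁻²
γ̇_max = sqrt(282.096) = 16.7957 s⁻¹
N_max = γ̇_max·h / (π·D) = 16.7957 · 0.00501 / (π · 0.0322) = 0.831823 rev/s = 49.9094 rpm

value=49.91 rpm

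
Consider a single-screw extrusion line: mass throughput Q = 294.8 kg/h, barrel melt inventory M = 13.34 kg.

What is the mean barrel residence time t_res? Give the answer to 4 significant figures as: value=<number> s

value=162.9 s

Q_s = Q / 3600 = 294.8 / 3600 = 0.0818889 kg/s
Mean residence time: t_res = M/Q_s = 13.34 kg / 0.0818889 kg/s = 162.904 s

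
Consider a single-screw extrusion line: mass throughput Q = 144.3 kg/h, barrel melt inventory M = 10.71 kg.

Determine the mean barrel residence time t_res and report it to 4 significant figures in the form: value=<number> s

Convert throughput: Q = 144.3 kg/h = 144.3/3600 = 0.0400833 kg/s
t_res = M / Q_s = 10.71 / 0.0400833 = 267.193 s

value=267.2 s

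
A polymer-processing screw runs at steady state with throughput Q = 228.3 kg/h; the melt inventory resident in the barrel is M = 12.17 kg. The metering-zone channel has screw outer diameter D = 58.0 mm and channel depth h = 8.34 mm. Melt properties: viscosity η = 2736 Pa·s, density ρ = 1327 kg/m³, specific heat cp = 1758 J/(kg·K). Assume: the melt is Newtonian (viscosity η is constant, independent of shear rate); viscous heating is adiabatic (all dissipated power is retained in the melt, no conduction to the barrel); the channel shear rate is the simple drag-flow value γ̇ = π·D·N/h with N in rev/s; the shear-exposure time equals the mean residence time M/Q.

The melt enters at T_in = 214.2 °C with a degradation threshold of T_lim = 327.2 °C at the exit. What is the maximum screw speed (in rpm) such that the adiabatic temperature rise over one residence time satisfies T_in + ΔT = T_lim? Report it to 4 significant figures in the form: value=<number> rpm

value=61.53 rpm

Throughput in SI: Q_s = 228.3 kg/h ÷ 3600 s/h = 0.0634167 kg/s
t_res = M / Q_s = 12.17 ÷ 0.0634167 = 191.905 s
Geometry in SI: D = 58.0 mm → 0.058 m, h = 8.34 mm → 0.00834 m
Allowable rise: ΔT_a = T_lim − T_in = 327.2 − 214.2 = 113 K
γ̇_max² = ΔT_a·ρ·cp / (η·t_res) = [113 × 1327 × 1758] / [2736 × 191.905] = 502.071 s⁻²
γ̇_max = sqrt(502.071) = 22.4069 s⁻¹
N_max = γ̇_max h / (πD) = 22.4069·0.00834/(π·0.058) = 1.02558 rev/s → ×60 = 61.535 rpm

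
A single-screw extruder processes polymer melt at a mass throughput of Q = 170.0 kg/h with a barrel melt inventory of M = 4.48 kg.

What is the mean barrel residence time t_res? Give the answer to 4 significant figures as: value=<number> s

Q_s = Q / 3600 = 170.0 / 3600 = 0.0472222 kg/s
t_res = M / Q_s = 4.48 / 0.0472222 = 94.8706 s

value=94.87 s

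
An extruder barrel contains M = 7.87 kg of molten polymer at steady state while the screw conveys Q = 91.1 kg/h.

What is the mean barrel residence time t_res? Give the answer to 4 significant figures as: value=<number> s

Convert throughput: Q = 91.1 kg/h = 91.1/3600 = 0.0253056 kg/s
t_res = M / Q_s = 7.87 ÷ 0.0253056 = 310.999 s

value=311.0 s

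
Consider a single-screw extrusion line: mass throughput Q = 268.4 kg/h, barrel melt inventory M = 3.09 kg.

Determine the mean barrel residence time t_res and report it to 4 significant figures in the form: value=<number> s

value=41.45 s

Convert throughput: Q = 268.4 kg/h = 268.4/3600 = 0.0745556 kg/s
t_res = M / Q_s = 3.09 ÷ 0.0745556 = 41.4456 s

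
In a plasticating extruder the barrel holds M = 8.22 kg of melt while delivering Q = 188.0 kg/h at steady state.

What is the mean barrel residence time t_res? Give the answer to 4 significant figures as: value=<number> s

Convert throughput: Q = 188.0 kg/h = 188.0/3600 = 0.0522222 kg/s
t_res = M / Q_s = 8.22 ÷ 0.0522222 = 157.404 s

value=157.4 s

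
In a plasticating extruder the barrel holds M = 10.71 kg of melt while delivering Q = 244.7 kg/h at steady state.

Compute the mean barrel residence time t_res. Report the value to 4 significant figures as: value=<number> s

Q_s = Q / 3600 = 244.7 / 3600 = 0.0679722 kg/s
t_res = M / Q_s = 10.71 / 0.0679722 = 157.564 s

value=157.6 s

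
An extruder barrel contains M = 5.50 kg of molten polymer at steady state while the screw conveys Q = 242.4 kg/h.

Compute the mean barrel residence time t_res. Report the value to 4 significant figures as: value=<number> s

Throughput in SI: Q_s = 242.4 kg/h ÷ 3600 s/h = 0.0673333 kg/s
t_res = M / Q_s = 5.50 / 0.0673333 = 81.6832 s

value=81.68 s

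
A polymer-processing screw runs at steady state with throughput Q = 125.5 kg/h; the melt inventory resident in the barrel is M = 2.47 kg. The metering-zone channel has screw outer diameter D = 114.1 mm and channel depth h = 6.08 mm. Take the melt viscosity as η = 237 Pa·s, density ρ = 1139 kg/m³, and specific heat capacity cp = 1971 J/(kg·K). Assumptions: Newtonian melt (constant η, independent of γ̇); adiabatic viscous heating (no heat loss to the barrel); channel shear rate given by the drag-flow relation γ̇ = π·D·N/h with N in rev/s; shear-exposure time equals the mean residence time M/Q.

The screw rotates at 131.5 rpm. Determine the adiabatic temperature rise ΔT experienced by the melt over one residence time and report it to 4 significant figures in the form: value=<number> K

value=124.9 K

Q_s = Q / 3600 = 125.5 / 3600 = 0.0348611 kg/s
t_res = M / Q_s = 2.47 / 0.0348611 = 70.8526 s
Convert to SI: D = 0.1141 m, h = 0.00608 m, N = 131.5/60 = 2.19167 rev/s
γ̇ = π D N / h = (π)(0.1141)(2.19167) / 0.00608 = 129.213 s⁻¹
ΔT = η·γ̇²·t_res/(ρ·cp) = [237 × 129.213² × 70.8526] / [1139 × 1971] = 124.884 K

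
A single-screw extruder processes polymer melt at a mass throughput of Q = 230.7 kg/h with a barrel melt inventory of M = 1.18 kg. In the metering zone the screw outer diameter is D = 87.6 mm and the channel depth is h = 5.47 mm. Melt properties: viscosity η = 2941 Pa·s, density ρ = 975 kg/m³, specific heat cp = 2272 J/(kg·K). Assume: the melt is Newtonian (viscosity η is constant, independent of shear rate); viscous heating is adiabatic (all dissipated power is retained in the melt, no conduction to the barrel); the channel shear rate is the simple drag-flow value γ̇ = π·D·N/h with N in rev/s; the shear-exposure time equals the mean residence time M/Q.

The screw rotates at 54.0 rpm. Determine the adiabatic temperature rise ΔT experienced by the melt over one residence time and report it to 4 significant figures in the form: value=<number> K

Throughput in SI: Q_s = 230.7 kg/h ÷ 3600 s/h = 0.0640833 kg/s
t_res = M / Q_s = 1.18 / 0.0640833 = 18.4135 s
Geometry in metres: D = 87.6 mm → 0.0876 m, h = 5.47 mm → 0.00547 m; screw speed N = 54.0 rpm = 0.9 rev/s
Shear rate: γ̇ = πDN/h = π·0.0876·0.9/0.00547 = 45.2803 s⁻¹
Adiabatic rise: ΔT = η γ̇² t_res / (ρ cp) = 2941·(45.2803)²·18.4135 / (975·2272) = 50.123 K

value=50.12 K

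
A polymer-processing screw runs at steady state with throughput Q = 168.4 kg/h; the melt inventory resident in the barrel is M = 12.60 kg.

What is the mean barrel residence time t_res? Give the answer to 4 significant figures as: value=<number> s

Throughput in SI: Q_s = 168.4 kg/h ÷ 3600 s/h = 0.0467778 kg/s
Mean residence time: t_res = M/Q_s = 12.60 kg / 0.0467778 kg/s = 269.359 s

value=269.4 s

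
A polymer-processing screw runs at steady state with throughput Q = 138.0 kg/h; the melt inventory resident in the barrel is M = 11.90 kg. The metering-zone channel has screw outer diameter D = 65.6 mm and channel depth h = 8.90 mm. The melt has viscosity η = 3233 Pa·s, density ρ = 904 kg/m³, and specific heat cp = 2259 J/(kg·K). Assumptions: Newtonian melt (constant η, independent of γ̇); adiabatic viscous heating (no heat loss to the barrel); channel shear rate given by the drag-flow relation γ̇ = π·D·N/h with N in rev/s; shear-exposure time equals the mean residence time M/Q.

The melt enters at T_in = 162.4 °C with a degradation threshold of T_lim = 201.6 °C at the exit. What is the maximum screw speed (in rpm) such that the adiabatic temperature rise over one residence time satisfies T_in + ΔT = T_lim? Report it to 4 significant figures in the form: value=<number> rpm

Throughput in SI: Q_s = 138.0 kg/h ÷ 3600 s/h = 0.0383333 kg/s
Mean residence time: t_res = M/Q_s = 11.90 kg / 0.0383333 kg/s = 310.435 s
Geometry in SI: D = 65.6 mm → 0.0656 m, h = 8.90 mm → 0.0089 m
ΔT_a = T_lim − T_in = 201.6 °C − 162.4 °C = 39.2 K
γ̇_max² = ΔT_a·ρ·cp / (η·t_res) = [39.2 × 904 × 2259] / [3233 × 310.435] = 79.7617 s⁻²
γ̇_max = √79.7617 = 8.93094 s⁻¹
N_max = γ̇_max·h / (π·D) = 8.93094 · 0.0089 / (π · 0.0656) = 0.385686 rev/s = 23.1411 rpm

value=23.14 rpm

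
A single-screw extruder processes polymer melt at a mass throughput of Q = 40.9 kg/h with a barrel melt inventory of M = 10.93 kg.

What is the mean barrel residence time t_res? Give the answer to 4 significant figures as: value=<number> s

value=962.1 s

Q_s = Q / 3600 = 40.9 / 3600 = 0.0113611 kg/s
Mean residence time: t_res = M/Q_s = 10.93 kg / 0.0113611 kg/s = 962.054 s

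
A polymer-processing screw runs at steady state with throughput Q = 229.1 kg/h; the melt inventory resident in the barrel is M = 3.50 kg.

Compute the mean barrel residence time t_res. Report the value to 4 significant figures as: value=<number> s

Convert throughput: Q = 229.1 kg/h = 229.1/3600 = 0.0636389 kg/s
t_res = M / Q_s = 3.50 / 0.0636389 = 54.9978 s

value=55.00 s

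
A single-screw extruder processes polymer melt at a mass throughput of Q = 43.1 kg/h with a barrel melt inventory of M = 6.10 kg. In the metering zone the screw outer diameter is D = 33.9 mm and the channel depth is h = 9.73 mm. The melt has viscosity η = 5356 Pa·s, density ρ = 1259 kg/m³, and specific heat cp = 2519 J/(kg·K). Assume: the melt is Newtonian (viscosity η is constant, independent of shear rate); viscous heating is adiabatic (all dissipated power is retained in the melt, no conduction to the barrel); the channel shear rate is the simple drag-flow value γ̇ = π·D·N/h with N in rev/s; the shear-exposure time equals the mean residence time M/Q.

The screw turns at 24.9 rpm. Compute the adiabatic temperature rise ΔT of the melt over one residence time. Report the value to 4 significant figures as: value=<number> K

Q_s = Q / 3600 = 43.1 / 3600 = 0.0119722 kg/s
t_res = M / Q_s = 6.10 ÷ 0.0119722 = 509.513 s
D = 33.9 mm = 0.0339 m;  h = 9.73 mm = 0.00973 m;  N = 24.9 rpm / 60 = 0.415 rev/s
γ̇ = π·D·N / h = π · 0.0339 · 0.415 / 0.00973 = 4.54239 s⁻¹
ΔT = η·γ̇²·t_res/(ρ·cp) = [5356 × 4.54239² × 509.513] / [1259 × 2519] = 17.7546 K

value=17.75 K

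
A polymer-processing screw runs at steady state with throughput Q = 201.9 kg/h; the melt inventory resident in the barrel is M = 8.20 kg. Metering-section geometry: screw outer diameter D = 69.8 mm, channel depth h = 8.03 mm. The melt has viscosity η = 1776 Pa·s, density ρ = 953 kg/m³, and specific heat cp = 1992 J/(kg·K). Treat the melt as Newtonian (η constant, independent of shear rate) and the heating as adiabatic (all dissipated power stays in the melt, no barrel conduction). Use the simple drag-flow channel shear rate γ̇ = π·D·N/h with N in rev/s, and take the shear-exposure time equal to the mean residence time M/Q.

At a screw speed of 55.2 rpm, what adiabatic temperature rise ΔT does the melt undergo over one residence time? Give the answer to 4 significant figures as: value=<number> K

value=86.34 K

Q_s = Q / 3600 = 201.9 / 3600 = 0.0560833 kg/s
t_res = M / Q_s = 8.20 / 0.0560833 = 146.211 s
D = 69.8 mm = 0.0698 m;  h = 8.03 mm = 0.00803 m;  N = 55.2 rpm / 60 = 0.92 rev/s
γ̇ = π D N / h = (π)(0.0698)(0.92) / 0.00803 = 25.1234 s⁻¹
ΔT = η·γ̇²·t_res/(ρ·cp) = [1776 × 25.1234² × 146.211] / [953 × 1992] = 86.3368 K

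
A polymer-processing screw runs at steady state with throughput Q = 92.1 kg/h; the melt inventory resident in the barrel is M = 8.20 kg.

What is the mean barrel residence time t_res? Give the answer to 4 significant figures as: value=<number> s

value=320.5 s

Convert throughput: Q = 92.1 kg/h = 92.1/3600 = 0.0255833 kg/s
t_res = M / Q_s = 8.20 ÷ 0.0255833 = 320.521 s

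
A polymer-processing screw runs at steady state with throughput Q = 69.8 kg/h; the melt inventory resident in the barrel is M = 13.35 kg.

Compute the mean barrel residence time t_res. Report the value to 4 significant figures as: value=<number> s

value=688.5 s

Q_s = Q / 3600 = 69.8 / 3600 = 0.0193889 kg/s
Mean residence time: t_res = M/Q_s = 13.35 kg / 0.0193889 kg/s = 688.539 s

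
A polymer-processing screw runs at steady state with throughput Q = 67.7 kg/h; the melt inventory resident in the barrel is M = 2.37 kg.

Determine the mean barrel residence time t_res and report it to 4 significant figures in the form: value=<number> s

value=126.0 s

Throughput in SI: Q_s = 67.7 kg/h ÷ 3600 s/h = 0.0188056 kg/s
t_res = M / Q_s = 2.37 ÷ 0.0188056 = 126.027 s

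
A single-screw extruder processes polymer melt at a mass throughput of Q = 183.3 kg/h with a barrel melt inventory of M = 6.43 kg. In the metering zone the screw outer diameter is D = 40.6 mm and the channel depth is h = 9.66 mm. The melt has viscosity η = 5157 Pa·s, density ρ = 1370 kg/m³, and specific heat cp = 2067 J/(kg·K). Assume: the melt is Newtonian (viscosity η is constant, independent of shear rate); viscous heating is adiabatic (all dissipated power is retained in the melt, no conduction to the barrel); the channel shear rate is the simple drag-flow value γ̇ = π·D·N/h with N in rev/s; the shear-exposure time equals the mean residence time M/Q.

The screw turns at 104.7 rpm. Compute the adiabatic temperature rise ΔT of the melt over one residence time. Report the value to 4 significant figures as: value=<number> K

value=122.1 K

Convert throughput: Q = 183.3 kg/h = 183.3/3600 = 0.0509167 kg/s
t_res = M / Q_s = 6.43 / 0.0509167 = 126.285 s
Convert to SI: D = 0.0406 m, h = 0.00966 m, N = 104.7/60 = 1.745 rev/s
γ̇ = π·D·N / h = π · 0.0406 · 1.745 / 0.00966 = 23.0406 s⁻¹
ΔT = η·γ̇²·t_res/(ρ·cp) = [5157 × 23.0406² × 126.285] / [1370 × 2067] = 122.089 K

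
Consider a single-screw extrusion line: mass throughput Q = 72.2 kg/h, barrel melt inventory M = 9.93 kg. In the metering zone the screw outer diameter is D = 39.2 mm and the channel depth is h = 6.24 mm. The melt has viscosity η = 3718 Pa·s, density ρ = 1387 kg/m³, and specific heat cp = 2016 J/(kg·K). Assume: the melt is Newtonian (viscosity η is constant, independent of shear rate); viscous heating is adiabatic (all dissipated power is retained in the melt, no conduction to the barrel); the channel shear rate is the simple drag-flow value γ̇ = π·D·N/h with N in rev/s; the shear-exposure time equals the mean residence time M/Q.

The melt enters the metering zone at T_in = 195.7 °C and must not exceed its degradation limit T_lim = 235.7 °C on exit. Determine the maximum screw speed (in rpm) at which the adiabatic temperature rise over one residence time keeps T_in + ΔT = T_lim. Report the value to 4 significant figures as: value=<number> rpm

value=23.70 rpm

Q_s = Q / 3600 = 72.2 / 3600 = 0.0200556 kg/s
Mean residence time: t_res = M/Q_s = 9.93 kg / 0.0200556 kg/s = 495.125 s
Convert to metres: D = 0.0392 m, h = 0.00624 m
ΔT_a = T_lim − T_in = 235.7 − 195.7 = 40 K
Invert ΔT = ηγ̇²t_res/(ρcp) for γ̇: γ̇_max² = ΔT_a ρ cp / (η t_res) = 40·1387·2016 / (3718·495.125) = 60.7579 s⁻²
γ̇_max = sqrt(60.7579) = 7.79474 s⁻¹
Solve γ̇ = πDN/h for N: N_max = γ̇_max·h/(π·D) = 7.79474 × 0.00624 / (π × 0.0392) = 0.394957 rev/s = 23.6974 rpm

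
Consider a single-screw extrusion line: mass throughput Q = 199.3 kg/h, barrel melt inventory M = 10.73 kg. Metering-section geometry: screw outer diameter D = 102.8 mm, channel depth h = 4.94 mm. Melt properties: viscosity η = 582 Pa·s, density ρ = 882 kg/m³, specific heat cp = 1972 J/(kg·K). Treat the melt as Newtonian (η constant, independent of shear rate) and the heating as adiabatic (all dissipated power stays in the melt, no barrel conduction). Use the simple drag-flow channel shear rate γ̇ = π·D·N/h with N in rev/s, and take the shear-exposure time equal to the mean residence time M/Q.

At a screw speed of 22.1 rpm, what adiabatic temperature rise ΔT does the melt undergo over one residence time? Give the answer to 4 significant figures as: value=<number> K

Convert throughput: Q = 199.3 kg/h = 199.3/3600 = 0.0553611 kg/s
t_res = M / Q_s = 10.73 ÷ 0.0553611 = 193.818 s
D = 102.8 mm = 0.1028 m;  h = 4.94 mm = 0.00494 m;  N = 22.1 rpm / 60 = 0.368333 rev/s
Shear rate: γ̇ = πDN/h = π·0.1028·0.368333/0.00494 = 24.08 s⁻¹
Adiabatic rise: ΔT = η γ̇² t_res / (ρ cp) = 582·(24.08)²·193.818 / (882·1972) = 37.6059 K

value=37.61 K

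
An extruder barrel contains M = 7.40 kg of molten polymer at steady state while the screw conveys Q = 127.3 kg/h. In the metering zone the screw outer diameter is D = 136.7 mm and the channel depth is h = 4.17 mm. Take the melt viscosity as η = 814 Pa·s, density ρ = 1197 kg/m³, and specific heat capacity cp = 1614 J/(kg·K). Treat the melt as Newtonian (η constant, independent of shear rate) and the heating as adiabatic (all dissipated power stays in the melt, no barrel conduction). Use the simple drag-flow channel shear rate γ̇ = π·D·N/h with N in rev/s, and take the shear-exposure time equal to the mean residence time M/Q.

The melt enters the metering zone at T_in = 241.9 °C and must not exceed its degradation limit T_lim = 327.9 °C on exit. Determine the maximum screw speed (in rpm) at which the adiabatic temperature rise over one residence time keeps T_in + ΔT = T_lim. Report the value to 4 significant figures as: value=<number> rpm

Throughput in SI: Q_s = 127.3 kg/h ÷ 3600 s/h = 0.0353611 kg/s
t_res = M / Q_s = 7.40 ÷ 0.0353611 = 209.269 s
D = 136.7 mm = 0.1367 m;  h = 4.17 mm = 0.00417 m
Allowable rise: ΔT_a = T_lim − T_in = 327.9 − 241.9 = 86 K
Invert ΔT = ηγ̇²t_res/(ρcp) for γ̇: γ̇_max² = ΔT_a ρ cp / (η t_res) = 86·1197·1614 / (814·209.269) = 975.362 s⁻²
Take the square root: γ̇_max = √(975.362) = 31.2308 s⁻¹
Solve γ̇ = πDN/h for N: N_max = γ̇_max·h/(π·D) = 31.2308 × 0.00417 / (π × 0.1367) = 0.30325 rev/s = 18.195 rpm

value=18.19 rpm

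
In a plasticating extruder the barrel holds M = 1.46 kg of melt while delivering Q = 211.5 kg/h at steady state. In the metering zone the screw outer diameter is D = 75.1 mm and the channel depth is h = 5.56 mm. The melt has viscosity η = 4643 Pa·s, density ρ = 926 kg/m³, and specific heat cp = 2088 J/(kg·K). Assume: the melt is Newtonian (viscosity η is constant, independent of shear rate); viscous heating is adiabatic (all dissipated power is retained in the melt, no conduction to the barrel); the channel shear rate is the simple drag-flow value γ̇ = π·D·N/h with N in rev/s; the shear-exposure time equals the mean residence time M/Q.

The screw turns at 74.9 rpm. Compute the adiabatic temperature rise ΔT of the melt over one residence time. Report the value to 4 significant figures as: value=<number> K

Throughput in SI: Q_s = 211.5 kg/h ÷ 3600 s/h = 0.05875 kg/s
t_res = M / Q_s = 1.46 / 0.05875 = 24.8511 s
D = 75.1 mm = 0.0751 m;  h = 5.56 mm = 0.00556 m;  N = 74.9 rpm / 60 = 1.24833 rev/s
Shear rate: γ̇ = πDN/h = π·0.0751·1.24833/0.00556 = 52.9719 s⁻¹
ΔT = η·γ̇²·t_res / (ρ·cp) = 4643 · (52.9719)² · 24.8511 / (926 · 2088) = 167.453 K

value=167.5 K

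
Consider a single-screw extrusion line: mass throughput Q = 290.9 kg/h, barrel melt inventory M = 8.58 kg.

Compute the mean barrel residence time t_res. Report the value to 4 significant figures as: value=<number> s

Q_s = Q / 3600 = 290.9 / 3600 = 0.0808056 kg/s
Mean residence time: t_res = M/Q_s = 8.58 kg / 0.0808056 kg/s = 106.181 s

value=106.2 s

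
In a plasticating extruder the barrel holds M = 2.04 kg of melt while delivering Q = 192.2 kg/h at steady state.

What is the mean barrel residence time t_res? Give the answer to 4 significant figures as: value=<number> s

value=38.21 s

Convert throughput: Q = 192.2 kg/h = 192.2/3600 = 0.0533889 kg/s
t_res = M / Q_s = 2.04 / 0.0533889 = 38.2102 s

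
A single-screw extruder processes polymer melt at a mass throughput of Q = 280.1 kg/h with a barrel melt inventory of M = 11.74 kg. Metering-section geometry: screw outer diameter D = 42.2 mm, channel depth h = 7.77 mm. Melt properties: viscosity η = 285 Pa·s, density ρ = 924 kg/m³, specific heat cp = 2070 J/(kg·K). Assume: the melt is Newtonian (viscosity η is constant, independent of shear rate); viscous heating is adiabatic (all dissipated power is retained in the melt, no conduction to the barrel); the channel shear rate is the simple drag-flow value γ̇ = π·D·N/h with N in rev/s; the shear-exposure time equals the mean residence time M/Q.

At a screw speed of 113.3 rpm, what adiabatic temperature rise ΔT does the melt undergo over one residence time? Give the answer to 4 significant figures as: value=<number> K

Throughput in SI: Q_s = 280.1 kg/h ÷ 3600 s/h = 0.0778056 kg/s
t_res = M / Q_s = 11.74 / 0.0778056 = 150.889 s
Convert to SI: D = 0.0422 m, h = 0.00777 m, N = 113.3/60 = 1.88833 rev/s
γ̇ = π·D·N / h = π · 0.0422 · 1.88833 / 0.00777 = 32.2196 s⁻¹
ΔT = η·γ̇²·t_res/(ρ·cp) = [285 × 32.2196² × 150.889] / [924 × 2070] = 23.34 K

value=23.34 K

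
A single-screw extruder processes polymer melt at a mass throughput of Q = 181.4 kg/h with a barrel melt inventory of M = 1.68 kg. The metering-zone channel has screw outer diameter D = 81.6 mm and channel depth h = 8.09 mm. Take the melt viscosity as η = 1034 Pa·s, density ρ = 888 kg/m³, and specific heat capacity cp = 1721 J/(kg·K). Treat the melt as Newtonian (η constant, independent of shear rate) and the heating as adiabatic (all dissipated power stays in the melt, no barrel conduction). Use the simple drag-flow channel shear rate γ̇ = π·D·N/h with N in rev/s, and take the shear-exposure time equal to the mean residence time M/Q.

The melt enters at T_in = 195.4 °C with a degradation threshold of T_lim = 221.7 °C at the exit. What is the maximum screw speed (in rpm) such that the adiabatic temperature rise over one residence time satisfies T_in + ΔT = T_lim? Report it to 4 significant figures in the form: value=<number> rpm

value=64.65 rpm

Throughput in SI: Q_s = 181.4 kg/h ÷ 3600 s/h = 0.0503889 kg/s
t_res = M / Q_s = 1.68 ÷ 0.0503889 = 33.3407 s
D = 81.6 mm = 0.0816 m;  h = 8.09 mm = 0.00809 m
ΔT_a = T_lim − T_in = 221.7 − 195.4 = 26.3 K
Invert ΔT = ηγ̇²t_res/(ρcp) for γ̇: γ̇_max² = ΔT_a ρ cp / (η t_res) = 26.3·888·1721 / (1034·33.3407) = 1165.88 s⁻²
Take the square root: γ̇_max = √(1165.88) = 34.145 s⁻¹
N_max = γ̇_max·h / (π·D) = 34.145 · 0.00809 / (π · 0.0816) = 1.07755 rev/s = 64.6528 rpm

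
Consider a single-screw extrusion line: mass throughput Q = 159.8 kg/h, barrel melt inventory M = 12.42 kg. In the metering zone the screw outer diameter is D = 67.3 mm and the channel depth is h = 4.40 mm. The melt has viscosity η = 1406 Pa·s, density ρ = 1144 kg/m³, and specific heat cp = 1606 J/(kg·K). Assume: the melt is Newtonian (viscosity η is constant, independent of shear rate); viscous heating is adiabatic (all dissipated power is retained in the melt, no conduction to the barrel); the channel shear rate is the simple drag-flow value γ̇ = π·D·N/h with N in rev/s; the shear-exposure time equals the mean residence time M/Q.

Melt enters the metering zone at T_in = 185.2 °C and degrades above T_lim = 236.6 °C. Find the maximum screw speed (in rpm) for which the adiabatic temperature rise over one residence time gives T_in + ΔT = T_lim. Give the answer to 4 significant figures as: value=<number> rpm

Convert throughput: Q = 159.8 kg/h = 159.8/3600 = 0.0443889 kg/s
t_res = M / Q_s = 12.42 ÷ 0.0443889 = 279.8 s
Geometry in SI: D = 67.3 mm → 0.0673 m, h = 4.40 mm → 0.0044 m
ΔT_a = T_lim − T_in = 236.6 − 185.2 = 51.4 K
γ̇_max² = ΔT_a·ρ·cp / (η·t_res) = [51.4 × 1144 × 1606] / [1406 × 279.8] = 240.05 s⁻²
Take the square root: γ̇_max = √(240.05) = 15.4936 s⁻¹
Solve γ̇ = πDN/h for N: N_max = γ̇_max·h/(π·D) = 15.4936 × 0.0044 / (π × 0.0673) = 0.322432 rev/s = 19.3459 rpm

value=19.35 rpm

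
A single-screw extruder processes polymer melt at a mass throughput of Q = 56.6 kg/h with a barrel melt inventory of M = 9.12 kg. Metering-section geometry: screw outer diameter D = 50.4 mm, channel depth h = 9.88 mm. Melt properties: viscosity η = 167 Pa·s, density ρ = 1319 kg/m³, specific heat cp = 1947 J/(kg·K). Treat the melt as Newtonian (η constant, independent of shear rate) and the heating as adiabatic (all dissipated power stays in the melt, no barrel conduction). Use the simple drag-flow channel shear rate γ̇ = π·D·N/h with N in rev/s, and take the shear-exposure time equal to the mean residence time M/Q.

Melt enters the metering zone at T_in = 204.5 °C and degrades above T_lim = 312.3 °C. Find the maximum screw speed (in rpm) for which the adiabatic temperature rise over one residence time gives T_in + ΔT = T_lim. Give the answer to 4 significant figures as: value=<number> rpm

Q_s = Q / 3600 = 56.6 / 3600 = 0.0157222 kg/s
t_res = M / Q_s = 9.12 / 0.0157222 = 580.071 s
Geometry in SI: D = 50.4 mm → 0.0504 m, h = 9.88 mm → 0.00988 m
Allowable rise: ΔT_a = T_lim − T_in = 312.3 − 204.5 = 107.8 K
γ̇_max² = ΔT_a·ρ·cp / (η·t_res) = [107.8 × 1319 × 1947] / [167 × 580.071] = 2857.8 s⁻²
γ̇_max = sqrt(2857.8) = 53.4584 s⁻¹
N_max = γ̇_max·h / (π·D) = 53.4584 · 0.00988 / (π · 0.0504) = 3.33574 rev/s = 200.145 rpm

value=200.1 rpm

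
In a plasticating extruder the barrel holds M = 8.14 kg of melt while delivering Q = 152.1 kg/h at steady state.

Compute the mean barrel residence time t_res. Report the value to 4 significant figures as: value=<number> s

value=192.7 s

Throughput in SI: Q_s = 152.1 kg/h ÷ 3600 s/h = 0.04225 kg/s
Mean residence time: t_res = M/Q_s = 8.14 kg / 0.04225 kg/s = 192.663 s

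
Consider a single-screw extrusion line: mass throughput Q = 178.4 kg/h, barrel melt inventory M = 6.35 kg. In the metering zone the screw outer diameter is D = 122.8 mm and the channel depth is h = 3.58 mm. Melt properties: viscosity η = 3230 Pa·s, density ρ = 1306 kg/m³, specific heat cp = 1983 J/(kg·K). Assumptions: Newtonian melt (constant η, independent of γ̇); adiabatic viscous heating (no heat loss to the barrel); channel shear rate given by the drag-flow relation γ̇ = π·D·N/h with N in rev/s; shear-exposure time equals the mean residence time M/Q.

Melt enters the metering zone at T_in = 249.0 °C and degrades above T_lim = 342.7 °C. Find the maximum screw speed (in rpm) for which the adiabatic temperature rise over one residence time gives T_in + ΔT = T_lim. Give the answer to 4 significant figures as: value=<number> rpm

value=13.48 rpm

Throughput in SI: Q_s = 178.4 kg/h ÷ 3600 s/h = 0.0495556 kg/s
Mean residence time: t_res = M/Q_s = 6.35 kg / 0.0495556 kg/s = 128.139 s
Geometry in SI: D = 122.8 mm → 0.1228 m, h = 3.58 mm → 0.00358 m
Allowable rise: ΔT_a = T_lim − T_in = 342.7 − 249.0 = 93.7 K
γ̇_max² = ΔT_a·ρ·cp / (η·t_res) = [93.7 × 1306 × 1983] / [3230 × 128.139] = 586.302 s⁻²
γ̇_max = √586.302 = 24.2137 s⁻¹
Solve γ̇ = πDN/h for N: N_max = γ̇_max·h/(π·D) = 24.2137 × 0.00358 / (π × 0.1228) = 0.224696 rev/s = 13.4818 rpm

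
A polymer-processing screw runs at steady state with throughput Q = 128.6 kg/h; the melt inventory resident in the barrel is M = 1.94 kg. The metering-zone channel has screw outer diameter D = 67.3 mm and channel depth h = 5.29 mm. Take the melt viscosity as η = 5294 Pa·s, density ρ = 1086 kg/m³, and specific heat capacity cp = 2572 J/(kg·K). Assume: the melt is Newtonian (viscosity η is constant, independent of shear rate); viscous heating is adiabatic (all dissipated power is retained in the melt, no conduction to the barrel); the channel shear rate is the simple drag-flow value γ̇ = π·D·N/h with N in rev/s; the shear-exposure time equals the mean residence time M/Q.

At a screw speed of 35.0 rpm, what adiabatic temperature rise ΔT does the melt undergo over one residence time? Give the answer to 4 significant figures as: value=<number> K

value=55.95 K

Convert throughput: Q = 128.6 kg/h = 128.6/3600 = 0.0357222 kg/s
Mean residence time: t_res = M/Q_s = 1.94 kg / 0.0357222 kg/s = 54.3079 s
D = 67.3 mm = 0.0673 m;  h = 5.29 mm = 0.00529 m;  N = 35.0 rpm / 60 = 0.583333 rev/s
γ̇ = π D N / h = (π)(0.0673)(0.583333) / 0.00529 = 23.3145 s⁻¹
ΔT = η·γ̇²·t_res / (ρ·cp) = 5294 · (23.3145)² · 54.3079 / (1086 · 2572) = 55.9498 K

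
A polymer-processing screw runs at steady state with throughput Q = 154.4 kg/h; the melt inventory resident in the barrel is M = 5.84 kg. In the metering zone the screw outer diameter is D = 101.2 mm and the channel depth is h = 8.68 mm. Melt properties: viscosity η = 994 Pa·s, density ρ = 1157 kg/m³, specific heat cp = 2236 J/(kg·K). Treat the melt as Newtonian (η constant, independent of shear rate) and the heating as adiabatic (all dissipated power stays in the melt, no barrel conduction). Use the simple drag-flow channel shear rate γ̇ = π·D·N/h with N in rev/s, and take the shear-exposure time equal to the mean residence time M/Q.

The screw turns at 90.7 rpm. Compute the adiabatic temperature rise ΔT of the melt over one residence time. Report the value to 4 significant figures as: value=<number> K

value=160.4 K

Q_s = Q / 3600 = 154.4 / 3600 = 0.0428889 kg/s
Mean residence time: t_res = M/Q_s = 5.84 kg / 0.0428889 kg/s = 136.166 s
Convert to SI: D = 0.1012 m, h = 0.00868 m, N = 90.7/60 = 1.51167 rev/s
Shear rate: γ̇ = πDN/h = π·0.1012·1.51167/0.00868 = 55.369 s⁻¹
Adiabatic rise: ΔT = η γ̇² t_res / (ρ cp) = 994·(55.369)²·136.166 / (1157·2236) = 160.392 K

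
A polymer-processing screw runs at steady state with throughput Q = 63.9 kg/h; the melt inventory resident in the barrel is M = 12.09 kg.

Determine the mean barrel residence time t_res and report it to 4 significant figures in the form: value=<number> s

value=681.1 s

Throughput in SI: Q_s = 63.9 kg/h ÷ 3600 s/h = 0.01775 kg/s
Mean residence time: t_res = M/Q_s = 12.09 kg / 0.01775 kg/s = 681.127 s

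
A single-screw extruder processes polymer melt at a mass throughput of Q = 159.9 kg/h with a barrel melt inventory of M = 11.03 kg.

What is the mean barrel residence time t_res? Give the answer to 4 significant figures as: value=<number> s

Q_s = Q / 3600 = 159.9 / 3600 = 0.0444167 kg/s
t_res = M / Q_s = 11.03 / 0.0444167 = 248.33 s

value=248.3 s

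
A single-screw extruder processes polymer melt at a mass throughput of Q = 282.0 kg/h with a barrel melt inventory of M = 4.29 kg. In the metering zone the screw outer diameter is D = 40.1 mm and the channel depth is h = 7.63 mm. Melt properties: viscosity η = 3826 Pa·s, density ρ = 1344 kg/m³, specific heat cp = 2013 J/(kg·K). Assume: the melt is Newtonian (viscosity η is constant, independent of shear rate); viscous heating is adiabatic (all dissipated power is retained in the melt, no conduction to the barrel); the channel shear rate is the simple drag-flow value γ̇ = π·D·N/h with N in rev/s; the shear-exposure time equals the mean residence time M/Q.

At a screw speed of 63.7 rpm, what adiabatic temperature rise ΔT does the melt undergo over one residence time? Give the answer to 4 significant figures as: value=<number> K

Convert throughput: Q = 282.0 kg/h = 282.0/3600 = 0.0783333 kg/s
t_res = M / Q_s = 4.29 ÷ 0.0783333 = 54.766 s
D = 40.1 mm = 0.0401 m;  h = 7.63 mm = 0.00763 m;  N = 63.7 rpm / 60 = 1.06167 rev/s
γ̇ = π D N / h = (π)(0.0401)(1.06167) / 0.00763 = 17.529 s⁻¹
ΔT = η·γ̇²·t_res/(ρ·cp) = [3826 × 17.529² × 54.766] / [1344 × 2013] = 23.7973 K

value=23.80 K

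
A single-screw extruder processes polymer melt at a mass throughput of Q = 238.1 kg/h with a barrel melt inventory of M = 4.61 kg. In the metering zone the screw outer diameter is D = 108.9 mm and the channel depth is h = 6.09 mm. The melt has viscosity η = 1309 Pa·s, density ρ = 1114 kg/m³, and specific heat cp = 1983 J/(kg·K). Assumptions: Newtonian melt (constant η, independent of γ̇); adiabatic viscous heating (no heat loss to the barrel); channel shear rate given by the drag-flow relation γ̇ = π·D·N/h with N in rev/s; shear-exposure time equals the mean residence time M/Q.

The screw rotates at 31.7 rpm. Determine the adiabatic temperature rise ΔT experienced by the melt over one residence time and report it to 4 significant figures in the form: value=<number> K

Q_s = Q / 3600 = 238.1 / 3600 = 0.0661389 kg/s
t_res = M / Q_s = 4.61 / 0.0661389 = 69.7018 s
Geometry in metres: D = 108.9 mm → 0.1089 m, h = 6.09 mm → 0.00609 m; screw speed N = 31.7 rpm = 0.528333 rev/s
γ̇ = π·D·N / h = π · 0.1089 · 0.528333 / 0.00609 = 29.6803 s⁻¹
ΔT = η·γ̇²·t_res / (ρ·cp) = 1309 · (29.6803)² · 69.7018 / (1114 · 1983) = 36.3842 K

value=36.38 K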